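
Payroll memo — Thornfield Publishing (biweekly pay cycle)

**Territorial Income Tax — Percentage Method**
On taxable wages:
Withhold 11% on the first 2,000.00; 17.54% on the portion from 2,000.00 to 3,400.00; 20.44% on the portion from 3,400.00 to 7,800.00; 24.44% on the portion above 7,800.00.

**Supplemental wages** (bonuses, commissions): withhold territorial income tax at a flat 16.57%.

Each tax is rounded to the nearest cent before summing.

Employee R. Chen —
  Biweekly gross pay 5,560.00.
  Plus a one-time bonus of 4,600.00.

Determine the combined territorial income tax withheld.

1,669.28

Territorial Income Tax: taxable = 5,560.00
  465.56 + 20.44% × (5,560.00 − 3,400.00) = 465.56 + 20.44% × 2,160.00 = 907.06
Supplemental (16.57% flat on bonus): 16.57% × 4,600.00 = 762.22
Total territorial income tax: 907.06 + 762.22 = 1,669.28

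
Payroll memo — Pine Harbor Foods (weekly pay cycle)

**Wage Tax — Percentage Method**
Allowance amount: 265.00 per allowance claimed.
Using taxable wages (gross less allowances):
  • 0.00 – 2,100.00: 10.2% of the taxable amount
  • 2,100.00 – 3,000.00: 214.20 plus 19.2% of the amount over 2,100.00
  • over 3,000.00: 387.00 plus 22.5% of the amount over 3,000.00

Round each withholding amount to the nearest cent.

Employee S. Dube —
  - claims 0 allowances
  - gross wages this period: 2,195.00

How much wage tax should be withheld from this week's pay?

Wage Tax: taxable = 2,195.00
  214.20 + 19.2% × (2,195.00 − 2,100.00) = 214.20 + 19.2% × 95.00 = 232.44

232.44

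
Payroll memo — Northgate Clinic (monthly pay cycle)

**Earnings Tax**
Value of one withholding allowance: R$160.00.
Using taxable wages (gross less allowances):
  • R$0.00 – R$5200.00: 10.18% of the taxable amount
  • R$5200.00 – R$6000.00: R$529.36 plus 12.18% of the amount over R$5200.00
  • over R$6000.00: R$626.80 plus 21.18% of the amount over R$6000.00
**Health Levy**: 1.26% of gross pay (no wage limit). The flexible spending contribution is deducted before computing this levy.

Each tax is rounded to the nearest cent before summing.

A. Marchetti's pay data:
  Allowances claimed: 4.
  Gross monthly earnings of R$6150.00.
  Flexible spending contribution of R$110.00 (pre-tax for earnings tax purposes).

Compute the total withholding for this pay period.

Earnings Tax: taxable = R$6150.00 − R$110.00 − 4×R$160.00 = R$5400.00
  R$529.36 + 12.18% × (R$5400.00 − R$5200.00) = R$529.36 + 12.18% × R$200.00 = R$553.72
Health Levy: 1.26% × R$6040.00 = R$76.10
Total: R$553.72 + R$76.10 = R$629.82

R$629.82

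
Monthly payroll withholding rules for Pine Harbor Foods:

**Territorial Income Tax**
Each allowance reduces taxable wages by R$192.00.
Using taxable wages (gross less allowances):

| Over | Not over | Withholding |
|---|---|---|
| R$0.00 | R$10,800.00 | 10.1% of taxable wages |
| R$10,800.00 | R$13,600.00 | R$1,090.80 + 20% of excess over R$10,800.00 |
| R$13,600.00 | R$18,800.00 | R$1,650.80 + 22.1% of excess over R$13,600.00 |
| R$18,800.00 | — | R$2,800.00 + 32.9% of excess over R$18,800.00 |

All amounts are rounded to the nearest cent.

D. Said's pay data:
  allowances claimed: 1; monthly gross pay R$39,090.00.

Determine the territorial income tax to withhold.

Territorial Income Tax: taxable = R$39,090.00 − 1×R$192.00 = R$38,898.00
  R$2,800.00 + 32.9% × (R$38,898.00 − R$18,800.00) = R$2,800.00 + 32.9% × R$20,098.00 = R$9,412.24

R$9,412.24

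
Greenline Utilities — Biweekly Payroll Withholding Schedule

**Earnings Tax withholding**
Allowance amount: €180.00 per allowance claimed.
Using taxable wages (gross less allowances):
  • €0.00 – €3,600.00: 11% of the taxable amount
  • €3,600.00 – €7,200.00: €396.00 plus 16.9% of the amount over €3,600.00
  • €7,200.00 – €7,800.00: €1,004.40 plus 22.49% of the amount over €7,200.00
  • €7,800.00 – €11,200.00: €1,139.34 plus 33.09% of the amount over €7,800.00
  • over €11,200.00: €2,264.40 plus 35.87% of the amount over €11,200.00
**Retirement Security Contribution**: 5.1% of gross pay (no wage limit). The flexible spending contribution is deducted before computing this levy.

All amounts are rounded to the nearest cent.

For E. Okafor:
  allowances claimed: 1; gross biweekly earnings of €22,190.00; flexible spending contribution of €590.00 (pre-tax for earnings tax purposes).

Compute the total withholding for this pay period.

Earnings Tax: taxable = €22,190.00 − €590.00 − 1×€180.00 = €21,420.00
  €2,264.40 + 35.87% × (€21,420.00 − €11,200.00) = €2,264.40 + 35.87% × €10,220.00 = €5,930.31
Retirement Security Contribution: 5.1% × €21,600.00 = €1,101.60
Total: €5,930.31 + €1,101.60 = €7,031.91

€7,031.91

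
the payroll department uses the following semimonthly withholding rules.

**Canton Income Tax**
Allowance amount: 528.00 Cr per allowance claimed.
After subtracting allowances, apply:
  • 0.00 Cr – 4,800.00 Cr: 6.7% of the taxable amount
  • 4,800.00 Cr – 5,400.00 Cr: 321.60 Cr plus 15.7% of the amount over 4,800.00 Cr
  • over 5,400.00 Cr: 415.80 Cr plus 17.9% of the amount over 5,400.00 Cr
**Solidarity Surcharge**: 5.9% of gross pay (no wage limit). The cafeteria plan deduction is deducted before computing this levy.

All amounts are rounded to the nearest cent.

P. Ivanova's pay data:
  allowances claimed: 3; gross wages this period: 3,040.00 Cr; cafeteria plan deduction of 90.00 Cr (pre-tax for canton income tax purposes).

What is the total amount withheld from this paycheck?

265.57 Cr

Canton Income Tax: taxable = 3,040.00 Cr − 90.00 Cr − 3×528.00 Cr = 1,366.00 Cr
  6.7% × 1,366.00 Cr = 91.52 Cr
Solidarity Surcharge: 5.9% × 2,950.00 Cr = 174.05 Cr
Total: 91.52 Cr + 174.05 Cr = 265.57 Cr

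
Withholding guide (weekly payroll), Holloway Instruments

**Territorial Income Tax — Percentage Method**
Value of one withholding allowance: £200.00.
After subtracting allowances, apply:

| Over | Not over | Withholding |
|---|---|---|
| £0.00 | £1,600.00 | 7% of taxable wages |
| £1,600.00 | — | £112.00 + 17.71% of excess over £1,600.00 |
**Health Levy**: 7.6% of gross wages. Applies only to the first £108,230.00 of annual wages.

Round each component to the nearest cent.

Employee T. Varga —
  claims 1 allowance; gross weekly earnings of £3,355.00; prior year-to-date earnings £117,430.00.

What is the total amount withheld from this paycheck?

Territorial Income Tax: taxable = £3,355.00 − 1×£200.00 = £3,155.00
  £112.00 + 17.71% × (£3,155.00 − £1,600.00) = £112.00 + 17.71% × £1,555.00 = £387.39
Health Levy: YTD £117,430.00 ≥ cap £108,230.00 → £0.00
Total: £387.39 + £0.00 = £387.39

£387.39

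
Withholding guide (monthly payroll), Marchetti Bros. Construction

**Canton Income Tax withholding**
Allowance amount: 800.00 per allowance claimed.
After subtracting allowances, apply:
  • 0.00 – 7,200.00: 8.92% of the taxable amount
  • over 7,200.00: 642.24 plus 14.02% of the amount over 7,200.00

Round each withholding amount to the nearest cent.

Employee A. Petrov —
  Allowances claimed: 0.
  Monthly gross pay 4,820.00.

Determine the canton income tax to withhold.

Canton Income Tax: taxable = 4,820.00
  8.92% × 4,820.00 = 429.94

429.94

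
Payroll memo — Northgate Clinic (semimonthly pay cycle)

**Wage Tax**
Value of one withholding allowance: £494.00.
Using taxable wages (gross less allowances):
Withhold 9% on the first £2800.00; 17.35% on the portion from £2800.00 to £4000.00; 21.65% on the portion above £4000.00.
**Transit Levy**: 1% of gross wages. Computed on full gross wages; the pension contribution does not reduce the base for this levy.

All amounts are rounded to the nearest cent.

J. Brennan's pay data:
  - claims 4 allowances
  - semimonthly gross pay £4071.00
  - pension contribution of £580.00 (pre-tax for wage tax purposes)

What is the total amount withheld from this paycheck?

£177.06

Wage Tax: taxable = £4071.00 − £580.00 − 4×£494.00 = £1515.00
  9% × £1515.00 = £136.35
Transit Levy: 1% × £4071.00 = £40.71
Total: £136.35 + £40.71 = £177.06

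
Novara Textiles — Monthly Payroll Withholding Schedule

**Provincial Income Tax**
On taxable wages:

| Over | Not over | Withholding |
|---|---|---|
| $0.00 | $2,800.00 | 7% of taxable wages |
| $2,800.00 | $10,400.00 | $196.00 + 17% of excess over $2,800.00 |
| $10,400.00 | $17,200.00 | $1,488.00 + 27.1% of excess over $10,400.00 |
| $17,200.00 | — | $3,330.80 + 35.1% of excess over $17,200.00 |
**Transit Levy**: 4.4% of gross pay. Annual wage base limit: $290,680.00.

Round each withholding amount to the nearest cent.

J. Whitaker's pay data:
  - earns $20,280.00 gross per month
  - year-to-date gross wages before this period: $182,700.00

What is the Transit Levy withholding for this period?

$892.32

Transit Levy: 4.4% × $20,280.00 = $892.32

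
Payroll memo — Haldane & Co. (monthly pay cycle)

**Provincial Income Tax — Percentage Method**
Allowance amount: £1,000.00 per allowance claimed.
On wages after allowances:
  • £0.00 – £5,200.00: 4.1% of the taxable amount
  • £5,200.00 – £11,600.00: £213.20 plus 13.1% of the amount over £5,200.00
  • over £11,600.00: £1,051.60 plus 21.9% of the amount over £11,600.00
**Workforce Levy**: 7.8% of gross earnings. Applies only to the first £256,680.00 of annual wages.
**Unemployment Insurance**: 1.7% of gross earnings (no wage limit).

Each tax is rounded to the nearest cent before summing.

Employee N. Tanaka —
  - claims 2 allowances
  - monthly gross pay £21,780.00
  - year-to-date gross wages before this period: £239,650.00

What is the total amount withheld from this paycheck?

£4,541.62

Provincial Income Tax: taxable = £21,780.00 − 2×£1,000.00 = £19,780.00
  £1,051.60 + 21.9% × (£19,780.00 − £11,600.00) = £1,051.60 + 21.9% × £8,180.00 = £2,843.02
Workforce Levy: cap £256,680.00 − YTD £239,650.00 = £17,030.00 subject; 7.8% × £17,030.00 = £1,328.34
Unemployment Insurance: 1.7% × £21,780.00 = £370.26
Total: £2,843.02 + £1,328.34 + £370.26 = £4,541.62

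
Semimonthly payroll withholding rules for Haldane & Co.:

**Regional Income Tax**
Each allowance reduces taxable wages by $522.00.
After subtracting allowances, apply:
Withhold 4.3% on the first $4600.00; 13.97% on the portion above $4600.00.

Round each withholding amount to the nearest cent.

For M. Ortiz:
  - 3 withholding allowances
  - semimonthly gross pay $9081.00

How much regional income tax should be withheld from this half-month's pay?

$605.03

Regional Income Tax: taxable = $9081.00 − 3×$522.00 = $7515.00
  $197.80 + 13.97% × ($7515.00 − $4600.00) = $197.80 + 13.97% × $2915.00 = $605.03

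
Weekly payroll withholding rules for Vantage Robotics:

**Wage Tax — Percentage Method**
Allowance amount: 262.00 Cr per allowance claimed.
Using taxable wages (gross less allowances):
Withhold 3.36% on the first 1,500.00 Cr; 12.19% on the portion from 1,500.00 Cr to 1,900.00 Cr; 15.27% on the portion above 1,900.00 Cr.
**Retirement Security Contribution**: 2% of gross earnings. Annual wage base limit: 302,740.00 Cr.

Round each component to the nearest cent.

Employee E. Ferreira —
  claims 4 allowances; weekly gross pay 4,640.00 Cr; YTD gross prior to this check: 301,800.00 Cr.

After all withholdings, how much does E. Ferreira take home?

Wage Tax: taxable = 4,640.00 Cr − 4×262.00 Cr = 3,592.00 Cr
  99.16 Cr + 15.27% × (3,592.00 Cr − 1,900.00 Cr) = 99.16 Cr + 15.27% × 1,692.00 Cr = 357.53 Cr
Retirement Security Contribution: cap 302,740.00 Cr − YTD 301,800.00 Cr = 940.00 Cr subject; 2% × 940.00 Cr = 18.80 Cr
Total withheld: 357.53 Cr + 18.80 Cr = 376.33 Cr
Net pay: 4,640.00 Cr − 376.33 Cr = 4,263.67 Cr

4,263.67 Cr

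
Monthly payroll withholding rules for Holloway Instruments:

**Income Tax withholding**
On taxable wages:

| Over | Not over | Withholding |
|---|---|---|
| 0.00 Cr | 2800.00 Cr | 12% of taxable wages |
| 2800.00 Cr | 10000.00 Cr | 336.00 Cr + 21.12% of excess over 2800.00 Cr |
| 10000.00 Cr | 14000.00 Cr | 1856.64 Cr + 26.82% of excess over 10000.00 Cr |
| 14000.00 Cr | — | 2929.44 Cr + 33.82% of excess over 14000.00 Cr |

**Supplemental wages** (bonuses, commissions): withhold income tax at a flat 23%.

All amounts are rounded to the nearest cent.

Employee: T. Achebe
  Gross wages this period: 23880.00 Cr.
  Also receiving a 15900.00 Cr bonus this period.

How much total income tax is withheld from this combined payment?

9927.86 Cr

Income Tax: taxable = 23880.00 Cr
  2929.44 Cr + 33.82% × (23880.00 Cr − 14000.00 Cr) = 2929.44 Cr + 33.82% × 9880.00 Cr = 6270.86 Cr
Supplemental (23% flat on bonus): 23% × 15900.00 Cr = 3657.00 Cr
Total income tax: 6270.86 Cr + 3657.00 Cr = 9927.86 Cr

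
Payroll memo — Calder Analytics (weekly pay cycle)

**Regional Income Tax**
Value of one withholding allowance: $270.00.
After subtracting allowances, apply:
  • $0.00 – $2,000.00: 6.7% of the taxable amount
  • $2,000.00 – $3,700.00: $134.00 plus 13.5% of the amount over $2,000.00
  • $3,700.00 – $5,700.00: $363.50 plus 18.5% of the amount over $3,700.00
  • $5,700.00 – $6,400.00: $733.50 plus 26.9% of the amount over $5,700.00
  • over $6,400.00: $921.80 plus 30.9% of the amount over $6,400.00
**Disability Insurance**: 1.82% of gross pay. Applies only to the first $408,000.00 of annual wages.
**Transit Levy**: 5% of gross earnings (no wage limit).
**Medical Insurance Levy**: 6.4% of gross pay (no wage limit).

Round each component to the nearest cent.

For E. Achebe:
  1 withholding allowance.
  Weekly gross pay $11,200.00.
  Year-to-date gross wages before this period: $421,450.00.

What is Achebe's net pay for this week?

Regional Income Tax: taxable = $11,200.00 − 1×$270.00 = $10,930.00
  $921.80 + 30.9% × ($10,930.00 − $6,400.00) = $921.80 + 30.9% × $4,530.00 = $2,321.57
Disability Insurance: YTD $421,450.00 ≥ cap $408,000.00 → $0.00
Transit Levy: 5% × $11,200.00 = $560.00
Medical Insurance Levy: 6.4% × $11,200.00 = $716.80
Total withheld: $2,321.57 + $0.00 + $560.00 + $716.80 = $3,598.37
Net pay: $11,200.00 − $3,598.37 = $7,601.63

$7,601.63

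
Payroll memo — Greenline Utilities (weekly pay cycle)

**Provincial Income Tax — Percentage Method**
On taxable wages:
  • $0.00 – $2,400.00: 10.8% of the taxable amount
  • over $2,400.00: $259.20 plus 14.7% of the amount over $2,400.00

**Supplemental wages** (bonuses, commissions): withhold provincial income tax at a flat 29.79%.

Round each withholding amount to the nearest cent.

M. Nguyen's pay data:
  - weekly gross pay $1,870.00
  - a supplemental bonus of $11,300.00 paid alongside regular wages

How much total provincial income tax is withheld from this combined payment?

$3,568.23

Provincial Income Tax: taxable = $1,870.00
  10.8% × $1,870.00 = $201.96
Supplemental (29.79% flat on bonus): 29.79% × $11,300.00 = $3,366.27
Total provincial income tax: $201.96 + $3,366.27 = $3,568.23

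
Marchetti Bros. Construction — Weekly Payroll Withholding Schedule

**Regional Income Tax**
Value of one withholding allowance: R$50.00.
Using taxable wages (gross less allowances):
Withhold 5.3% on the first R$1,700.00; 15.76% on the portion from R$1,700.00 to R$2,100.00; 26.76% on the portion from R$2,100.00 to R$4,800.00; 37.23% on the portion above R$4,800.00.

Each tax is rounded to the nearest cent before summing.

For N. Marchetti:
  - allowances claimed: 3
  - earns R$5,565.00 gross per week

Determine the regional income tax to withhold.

Regional Income Tax: taxable = R$5,565.00 − 3×R$50.00 = R$5,415.00
  R$875.66 + 37.23% × (R$5,415.00 − R$4,800.00) = R$875.66 + 37.23% × R$615.00 = R$1,104.62

R$1,104.62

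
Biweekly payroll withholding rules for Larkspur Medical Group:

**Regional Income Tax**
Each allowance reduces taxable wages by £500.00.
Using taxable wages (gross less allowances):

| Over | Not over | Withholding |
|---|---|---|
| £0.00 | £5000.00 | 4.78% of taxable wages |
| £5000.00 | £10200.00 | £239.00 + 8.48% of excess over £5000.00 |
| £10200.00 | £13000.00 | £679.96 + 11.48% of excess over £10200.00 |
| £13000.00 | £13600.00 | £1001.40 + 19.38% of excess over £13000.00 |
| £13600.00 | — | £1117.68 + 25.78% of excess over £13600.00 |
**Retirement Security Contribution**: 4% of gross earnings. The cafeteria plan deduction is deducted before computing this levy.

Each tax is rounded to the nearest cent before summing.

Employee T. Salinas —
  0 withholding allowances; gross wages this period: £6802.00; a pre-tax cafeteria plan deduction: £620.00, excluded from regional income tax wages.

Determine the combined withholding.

Regional Income Tax: taxable = £6802.00 − £620.00 = £6182.00
  £239.00 + 8.48% × (£6182.00 − £5000.00) = £239.00 + 8.48% × £1182.00 = £339.23
Retirement Security Contribution: 4% × £6182.00 = £247.28
Total: £339.23 + £247.28 = £586.51

£586.51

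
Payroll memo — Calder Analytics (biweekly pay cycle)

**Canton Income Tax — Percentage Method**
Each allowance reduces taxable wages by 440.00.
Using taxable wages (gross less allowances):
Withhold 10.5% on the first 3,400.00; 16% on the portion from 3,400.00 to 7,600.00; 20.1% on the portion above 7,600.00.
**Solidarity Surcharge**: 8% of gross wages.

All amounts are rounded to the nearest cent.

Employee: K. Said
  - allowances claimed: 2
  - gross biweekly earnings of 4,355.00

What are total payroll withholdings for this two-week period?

717.40

Canton Income Tax: taxable = 4,355.00 − 2×440.00 = 3,475.00
  357.00 + 16% × (3,475.00 − 3,400.00) = 357.00 + 16% × 75.00 = 369.00
Solidarity Surcharge: 8% × 4,355.00 = 348.40
Total: 369.00 + 348.40 = 717.40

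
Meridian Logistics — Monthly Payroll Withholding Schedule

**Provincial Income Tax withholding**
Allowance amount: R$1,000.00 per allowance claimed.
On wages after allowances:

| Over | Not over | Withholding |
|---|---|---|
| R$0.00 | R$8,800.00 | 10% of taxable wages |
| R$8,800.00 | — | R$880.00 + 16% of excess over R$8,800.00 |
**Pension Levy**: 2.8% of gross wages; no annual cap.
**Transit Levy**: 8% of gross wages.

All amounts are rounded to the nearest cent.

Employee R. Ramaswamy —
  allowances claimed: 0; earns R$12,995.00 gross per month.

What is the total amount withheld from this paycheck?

Provincial Income Tax: taxable = R$12,995.00
  R$880.00 + 16% × (R$12,995.00 − R$8,800.00) = R$880.00 + 16% × R$4,195.00 = R$1,551.20
Pension Levy: 2.8% × R$12,995.00 = R$363.86
Transit Levy: 8% × R$12,995.00 = R$1,039.60
Total: R$1,551.20 + R$363.86 + R$1,039.60 = R$2,954.66

R$2,954.66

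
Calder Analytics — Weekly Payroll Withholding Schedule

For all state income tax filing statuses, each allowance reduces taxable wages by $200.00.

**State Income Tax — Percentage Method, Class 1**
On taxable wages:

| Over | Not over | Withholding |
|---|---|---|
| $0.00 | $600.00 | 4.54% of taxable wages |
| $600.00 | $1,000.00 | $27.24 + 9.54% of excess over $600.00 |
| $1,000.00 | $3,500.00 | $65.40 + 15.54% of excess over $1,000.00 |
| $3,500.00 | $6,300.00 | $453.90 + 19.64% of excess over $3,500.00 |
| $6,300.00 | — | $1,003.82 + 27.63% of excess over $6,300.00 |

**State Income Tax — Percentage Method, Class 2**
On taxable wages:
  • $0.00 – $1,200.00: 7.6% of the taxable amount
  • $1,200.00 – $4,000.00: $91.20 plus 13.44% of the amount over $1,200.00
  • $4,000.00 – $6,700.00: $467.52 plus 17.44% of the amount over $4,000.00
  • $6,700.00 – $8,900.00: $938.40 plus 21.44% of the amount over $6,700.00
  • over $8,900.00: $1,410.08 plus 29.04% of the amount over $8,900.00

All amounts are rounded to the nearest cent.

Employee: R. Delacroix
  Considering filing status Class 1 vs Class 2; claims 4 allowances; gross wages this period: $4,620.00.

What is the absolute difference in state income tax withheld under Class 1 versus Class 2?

$73.42

State Income Tax (Class 1): taxable = $4,620.00 − 4×$200.00 = $3,820.00
  $453.90 + 19.64% × ($3,820.00 − $3,500.00) = $453.90 + 19.64% × $320.00 = $516.75
State Income Tax (Class 2): taxable = $4,620.00 − 4×$200.00 = $3,820.00
  $91.20 + 13.44% × ($3,820.00 − $1,200.00) = $91.20 + 13.44% × $2,620.00 = $443.33
Difference: |$516.75 − $443.33| = $73.42 (higher under Class 1)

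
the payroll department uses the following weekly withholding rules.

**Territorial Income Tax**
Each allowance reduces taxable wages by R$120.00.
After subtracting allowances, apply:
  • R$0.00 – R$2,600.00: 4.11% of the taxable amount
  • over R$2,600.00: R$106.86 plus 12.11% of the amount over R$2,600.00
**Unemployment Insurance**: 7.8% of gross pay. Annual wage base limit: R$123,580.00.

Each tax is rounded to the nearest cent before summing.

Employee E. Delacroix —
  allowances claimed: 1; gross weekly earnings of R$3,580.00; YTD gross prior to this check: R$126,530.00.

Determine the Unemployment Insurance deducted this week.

R$0.00

Unemployment Insurance: YTD R$126,530.00 ≥ cap R$123,580.00 → R$0.00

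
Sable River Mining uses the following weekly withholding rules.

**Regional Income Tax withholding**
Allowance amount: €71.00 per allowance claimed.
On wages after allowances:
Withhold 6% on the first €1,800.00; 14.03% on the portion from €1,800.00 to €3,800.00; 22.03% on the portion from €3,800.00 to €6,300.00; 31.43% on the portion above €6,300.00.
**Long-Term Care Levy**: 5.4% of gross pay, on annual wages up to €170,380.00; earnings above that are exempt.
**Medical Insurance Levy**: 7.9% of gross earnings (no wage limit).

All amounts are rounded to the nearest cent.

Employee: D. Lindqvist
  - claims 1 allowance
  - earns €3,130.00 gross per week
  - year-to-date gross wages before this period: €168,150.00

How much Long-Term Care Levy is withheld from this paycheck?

€120.42

Long-Term Care Levy: cap €170,380.00 − YTD €168,150.00 = €2,230.00 subject; 5.4% × €2,230.00 = €120.42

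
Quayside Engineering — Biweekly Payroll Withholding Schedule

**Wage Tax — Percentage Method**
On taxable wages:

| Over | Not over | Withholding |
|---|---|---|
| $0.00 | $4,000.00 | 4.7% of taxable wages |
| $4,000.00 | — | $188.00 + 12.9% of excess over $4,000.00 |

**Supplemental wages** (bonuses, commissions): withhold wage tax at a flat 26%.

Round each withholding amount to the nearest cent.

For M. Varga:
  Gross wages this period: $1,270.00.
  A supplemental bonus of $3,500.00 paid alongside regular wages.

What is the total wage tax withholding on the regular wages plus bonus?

Wage Tax: taxable = $1,270.00
  4.7% × $1,270.00 = $59.69
Supplemental (26% flat on bonus): 26% × $3,500.00 = $910.00
Total wage tax: $59.69 + $910.00 = $969.69

$969.69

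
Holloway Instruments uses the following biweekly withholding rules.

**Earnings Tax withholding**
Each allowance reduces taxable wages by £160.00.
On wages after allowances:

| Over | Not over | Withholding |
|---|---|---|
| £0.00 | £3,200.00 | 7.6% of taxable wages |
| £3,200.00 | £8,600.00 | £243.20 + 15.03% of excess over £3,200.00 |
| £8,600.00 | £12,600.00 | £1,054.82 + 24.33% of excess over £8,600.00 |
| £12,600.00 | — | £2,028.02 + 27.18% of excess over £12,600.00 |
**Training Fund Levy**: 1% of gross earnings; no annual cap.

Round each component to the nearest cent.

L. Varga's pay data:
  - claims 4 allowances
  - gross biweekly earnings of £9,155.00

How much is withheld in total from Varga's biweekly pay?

Earnings Tax: taxable = £9,155.00 − 4×£160.00 = £8,515.00
  £243.20 + 15.03% × (£8,515.00 − £3,200.00) = £243.20 + 15.03% × £5,315.00 = £1,042.04
Training Fund Levy: 1% × £9,155.00 = £91.55
Total: £1,042.04 + £91.55 = £1,133.59

£1,133.59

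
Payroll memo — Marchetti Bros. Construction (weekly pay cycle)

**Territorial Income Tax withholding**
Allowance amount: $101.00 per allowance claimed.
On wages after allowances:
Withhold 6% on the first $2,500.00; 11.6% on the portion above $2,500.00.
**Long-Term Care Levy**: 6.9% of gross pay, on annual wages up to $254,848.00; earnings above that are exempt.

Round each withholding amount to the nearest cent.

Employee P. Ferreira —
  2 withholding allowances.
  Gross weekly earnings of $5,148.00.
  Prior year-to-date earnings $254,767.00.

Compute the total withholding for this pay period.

Territorial Income Tax: taxable = $5,148.00 − 2×$101.00 = $4,946.00
  $150.00 + 11.6% × ($4,946.00 − $2,500.00) = $150.00 + 11.6% × $2,446.00 = $433.74
Long-Term Care Levy: cap $254,848.00 − YTD $254,767.00 = $81.00 subject; 6.9% × $81.00 = $5.59
Total: $433.74 + $5.59 = $439.33

$439.33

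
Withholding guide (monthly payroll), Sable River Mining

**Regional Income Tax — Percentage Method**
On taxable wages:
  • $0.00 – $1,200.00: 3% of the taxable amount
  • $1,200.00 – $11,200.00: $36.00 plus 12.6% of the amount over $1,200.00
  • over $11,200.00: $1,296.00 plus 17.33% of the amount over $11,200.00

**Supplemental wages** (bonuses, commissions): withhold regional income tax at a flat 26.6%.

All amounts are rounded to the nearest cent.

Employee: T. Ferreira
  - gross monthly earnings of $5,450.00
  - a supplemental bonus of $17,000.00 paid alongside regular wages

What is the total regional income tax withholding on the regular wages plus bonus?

$5,093.50

Regional Income Tax: taxable = $5,450.00
  $36.00 + 12.6% × ($5,450.00 − $1,200.00) = $36.00 + 12.6% × $4,250.00 = $571.50
Supplemental (26.6% flat on bonus): 26.6% × $17,000.00 = $4,522.00
Total regional income tax: $571.50 + $4,522.00 = $5,093.50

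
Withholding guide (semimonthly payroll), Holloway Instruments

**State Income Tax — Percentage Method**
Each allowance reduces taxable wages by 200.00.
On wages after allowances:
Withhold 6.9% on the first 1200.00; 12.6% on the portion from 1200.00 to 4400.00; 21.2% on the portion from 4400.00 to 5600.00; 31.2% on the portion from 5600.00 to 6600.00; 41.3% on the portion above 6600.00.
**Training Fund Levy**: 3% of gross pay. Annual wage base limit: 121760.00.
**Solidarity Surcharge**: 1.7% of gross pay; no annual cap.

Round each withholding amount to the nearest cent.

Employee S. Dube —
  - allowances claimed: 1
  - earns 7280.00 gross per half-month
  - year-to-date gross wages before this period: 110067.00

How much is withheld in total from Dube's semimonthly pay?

State Income Tax: taxable = 7280.00 − 1×200.00 = 7080.00
  1052.40 + 41.3% × (7080.00 − 6600.00) = 1052.40 + 41.3% × 480.00 = 1250.64
Training Fund Levy: 3% × 7280.00 = 218.40
Solidarity Surcharge: 1.7% × 7280.00 = 123.76
Total: 1250.64 + 218.40 + 123.76 = 1592.80

1592.80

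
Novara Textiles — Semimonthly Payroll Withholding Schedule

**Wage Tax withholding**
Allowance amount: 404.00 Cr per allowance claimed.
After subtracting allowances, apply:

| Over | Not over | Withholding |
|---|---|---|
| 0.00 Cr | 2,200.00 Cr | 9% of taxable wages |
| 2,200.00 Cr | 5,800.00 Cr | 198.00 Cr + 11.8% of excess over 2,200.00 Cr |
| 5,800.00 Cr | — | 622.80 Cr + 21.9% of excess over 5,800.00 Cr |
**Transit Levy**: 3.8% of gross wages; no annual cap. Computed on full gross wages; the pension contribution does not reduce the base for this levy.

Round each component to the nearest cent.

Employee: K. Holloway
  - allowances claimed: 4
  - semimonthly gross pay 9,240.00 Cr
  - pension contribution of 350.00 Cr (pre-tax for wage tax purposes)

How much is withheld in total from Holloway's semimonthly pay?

Wage Tax: taxable = 9,240.00 Cr − 350.00 Cr − 4×404.00 Cr = 7,274.00 Cr
  622.80 Cr + 21.9% × (7,274.00 Cr − 5,800.00 Cr) = 622.80 Cr + 21.9% × 1,474.00 Cr = 945.61 Cr
Transit Levy: 3.8% × 9,240.00 Cr = 351.12 Cr
Total: 945.61 Cr + 351.12 Cr = 1,296.73 Cr

1,296.73 Cr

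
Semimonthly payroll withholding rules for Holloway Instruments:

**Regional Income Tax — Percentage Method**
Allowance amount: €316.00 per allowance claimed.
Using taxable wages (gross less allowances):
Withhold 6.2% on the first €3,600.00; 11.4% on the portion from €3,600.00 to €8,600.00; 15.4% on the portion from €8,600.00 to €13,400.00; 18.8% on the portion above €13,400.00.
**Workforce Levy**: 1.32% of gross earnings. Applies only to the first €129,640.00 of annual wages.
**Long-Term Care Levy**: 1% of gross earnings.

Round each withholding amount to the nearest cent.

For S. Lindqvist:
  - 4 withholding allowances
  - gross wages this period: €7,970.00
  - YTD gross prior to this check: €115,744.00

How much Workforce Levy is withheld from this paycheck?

€105.20

Workforce Levy: 1.32% × €7,970.00 = €105.20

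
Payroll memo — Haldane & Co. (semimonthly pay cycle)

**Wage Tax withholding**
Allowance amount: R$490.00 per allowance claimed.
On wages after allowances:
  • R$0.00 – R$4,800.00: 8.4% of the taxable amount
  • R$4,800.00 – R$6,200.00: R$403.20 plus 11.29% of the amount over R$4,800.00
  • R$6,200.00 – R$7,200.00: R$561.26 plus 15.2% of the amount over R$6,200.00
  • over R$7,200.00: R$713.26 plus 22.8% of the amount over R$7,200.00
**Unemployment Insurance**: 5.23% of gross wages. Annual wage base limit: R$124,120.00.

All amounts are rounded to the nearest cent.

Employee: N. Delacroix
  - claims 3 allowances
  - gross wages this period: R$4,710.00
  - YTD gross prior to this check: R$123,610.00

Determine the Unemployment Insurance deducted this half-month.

R$26.67

Unemployment Insurance: cap R$124,120.00 − YTD R$123,610.00 = R$510.00 subject; 5.23% × R$510.00 = R$26.67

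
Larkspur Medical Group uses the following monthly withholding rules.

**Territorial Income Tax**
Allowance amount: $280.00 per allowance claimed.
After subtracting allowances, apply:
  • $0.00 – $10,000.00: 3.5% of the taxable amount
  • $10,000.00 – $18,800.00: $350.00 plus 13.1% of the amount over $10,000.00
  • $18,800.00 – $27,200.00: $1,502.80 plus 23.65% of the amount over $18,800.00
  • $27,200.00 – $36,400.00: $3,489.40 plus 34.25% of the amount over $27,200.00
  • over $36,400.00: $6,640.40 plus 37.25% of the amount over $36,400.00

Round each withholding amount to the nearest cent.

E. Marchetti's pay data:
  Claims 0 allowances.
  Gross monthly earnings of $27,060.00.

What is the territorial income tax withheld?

Territorial Income Tax: taxable = $27,060.00
  $1,502.80 + 23.65% × ($27,060.00 − $18,800.00) = $1,502.80 + 23.65% × $8,260.00 = $3,456.29

$3,456.29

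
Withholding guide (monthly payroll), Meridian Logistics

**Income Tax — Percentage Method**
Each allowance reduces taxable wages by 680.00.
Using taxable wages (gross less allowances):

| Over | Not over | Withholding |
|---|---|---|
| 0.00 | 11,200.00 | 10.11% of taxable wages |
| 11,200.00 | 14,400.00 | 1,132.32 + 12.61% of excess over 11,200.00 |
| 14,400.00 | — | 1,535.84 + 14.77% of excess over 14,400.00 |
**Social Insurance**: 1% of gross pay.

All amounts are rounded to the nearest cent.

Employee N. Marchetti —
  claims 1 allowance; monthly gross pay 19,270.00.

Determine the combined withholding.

Income Tax: taxable = 19,270.00 − 1×680.00 = 18,590.00
  1,535.84 + 14.77% × (18,590.00 − 14,400.00) = 1,535.84 + 14.77% × 4,190.00 = 2,154.70
Social Insurance: 1% × 19,270.00 = 192.70
Total: 2,154.70 + 192.70 = 2,347.40

2,347.40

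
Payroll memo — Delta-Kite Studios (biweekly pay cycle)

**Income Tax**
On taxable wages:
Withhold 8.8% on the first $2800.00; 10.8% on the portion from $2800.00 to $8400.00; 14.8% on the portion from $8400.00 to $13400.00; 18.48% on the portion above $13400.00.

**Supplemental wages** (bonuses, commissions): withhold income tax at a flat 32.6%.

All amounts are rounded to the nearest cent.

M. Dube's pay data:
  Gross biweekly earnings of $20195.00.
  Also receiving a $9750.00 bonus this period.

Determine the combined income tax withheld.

$6025.42

Income Tax: taxable = $20195.00
  $1591.20 + 18.48% × ($20195.00 − $13400.00) = $1591.20 + 18.48% × $6795.00 = $2846.92
Supplemental (32.6% flat on bonus): 32.6% × $9750.00 = $3178.50
Total income tax: $2846.92 + $3178.50 = $6025.42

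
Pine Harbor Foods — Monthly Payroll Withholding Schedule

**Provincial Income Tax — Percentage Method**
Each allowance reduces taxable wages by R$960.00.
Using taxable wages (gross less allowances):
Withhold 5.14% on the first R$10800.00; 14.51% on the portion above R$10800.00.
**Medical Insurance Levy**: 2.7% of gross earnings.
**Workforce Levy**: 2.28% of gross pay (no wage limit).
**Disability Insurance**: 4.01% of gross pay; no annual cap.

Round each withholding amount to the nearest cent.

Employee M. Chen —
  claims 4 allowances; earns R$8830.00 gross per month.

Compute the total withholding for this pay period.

R$1050.30

Provincial Income Tax: taxable = R$8830.00 − 4×R$960.00 = R$4990.00
  5.14% × R$4990.00 = R$256.49
Medical Insurance Levy: 2.7% × R$8830.00 = R$238.41
Workforce Levy: 2.28% × R$8830.00 = R$201.32
Disability Insurance: 4.01% × R$8830.00 = R$354.08
Total: R$256.49 + R$238.41 + R$201.32 + R$354.08 = R$1050.30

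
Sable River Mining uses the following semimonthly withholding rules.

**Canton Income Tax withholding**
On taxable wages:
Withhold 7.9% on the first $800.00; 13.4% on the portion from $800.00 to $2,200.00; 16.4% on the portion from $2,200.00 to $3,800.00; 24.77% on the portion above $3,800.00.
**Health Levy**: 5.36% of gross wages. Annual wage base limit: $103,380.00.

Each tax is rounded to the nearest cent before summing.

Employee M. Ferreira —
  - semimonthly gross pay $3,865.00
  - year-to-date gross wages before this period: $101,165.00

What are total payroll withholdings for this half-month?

$648.02

Canton Income Tax: taxable = $3,865.00
  $513.20 + 24.77% × ($3,865.00 − $3,800.00) = $513.20 + 24.77% × $65.00 = $529.30
Health Levy: cap $103,380.00 − YTD $101,165.00 = $2,215.00 subject; 5.36% × $2,215.00 = $118.72
Total: $529.30 + $118.72 = $648.02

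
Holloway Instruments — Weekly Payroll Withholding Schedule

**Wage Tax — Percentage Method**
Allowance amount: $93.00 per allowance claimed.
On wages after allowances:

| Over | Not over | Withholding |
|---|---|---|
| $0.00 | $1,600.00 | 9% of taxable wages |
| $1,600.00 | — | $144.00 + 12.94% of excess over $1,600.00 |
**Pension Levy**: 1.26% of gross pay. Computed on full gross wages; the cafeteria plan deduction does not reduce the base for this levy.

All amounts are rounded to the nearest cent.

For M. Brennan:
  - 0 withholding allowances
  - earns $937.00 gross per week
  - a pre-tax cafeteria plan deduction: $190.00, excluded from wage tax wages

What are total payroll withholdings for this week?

$79.04

Wage Tax: taxable = $937.00 − $190.00 = $747.00
  9% × $747.00 = $67.23
Pension Levy: 1.26% × $937.00 = $11.81
Total: $67.23 + $11.81 = $79.04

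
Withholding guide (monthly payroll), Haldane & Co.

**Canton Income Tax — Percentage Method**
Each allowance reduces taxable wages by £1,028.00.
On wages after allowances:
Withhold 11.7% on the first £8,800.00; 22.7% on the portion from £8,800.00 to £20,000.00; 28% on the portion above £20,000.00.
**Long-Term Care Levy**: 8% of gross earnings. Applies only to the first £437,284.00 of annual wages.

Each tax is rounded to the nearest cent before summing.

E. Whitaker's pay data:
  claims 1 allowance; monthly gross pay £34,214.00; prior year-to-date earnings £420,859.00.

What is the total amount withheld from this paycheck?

Canton Income Tax: taxable = £34,214.00 − 1×£1,028.00 = £33,186.00
  £3,572.00 + 28% × (£33,186.00 − £20,000.00) = £3,572.00 + 28% × £13,186.00 = £7,264.08
Long-Term Care Levy: cap £437,284.00 − YTD £420,859.00 = £16,425.00 subject; 8% × £16,425.00 = £1,314.00
Total: £7,264.08 + £1,314.00 = £8,578.08

£8,578.08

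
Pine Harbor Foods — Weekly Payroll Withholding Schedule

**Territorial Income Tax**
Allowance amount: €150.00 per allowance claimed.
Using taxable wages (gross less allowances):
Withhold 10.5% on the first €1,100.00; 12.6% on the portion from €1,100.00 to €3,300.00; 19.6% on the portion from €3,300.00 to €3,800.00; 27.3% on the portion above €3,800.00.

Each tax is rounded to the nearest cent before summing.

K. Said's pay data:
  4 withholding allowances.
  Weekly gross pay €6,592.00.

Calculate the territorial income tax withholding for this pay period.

Territorial Income Tax: taxable = €6,592.00 − 4×€150.00 = €5,992.00
  €490.70 + 27.3% × (€5,992.00 − €3,800.00) = €490.70 + 27.3% × €2,192.00 = €1,089.12

€1,089.12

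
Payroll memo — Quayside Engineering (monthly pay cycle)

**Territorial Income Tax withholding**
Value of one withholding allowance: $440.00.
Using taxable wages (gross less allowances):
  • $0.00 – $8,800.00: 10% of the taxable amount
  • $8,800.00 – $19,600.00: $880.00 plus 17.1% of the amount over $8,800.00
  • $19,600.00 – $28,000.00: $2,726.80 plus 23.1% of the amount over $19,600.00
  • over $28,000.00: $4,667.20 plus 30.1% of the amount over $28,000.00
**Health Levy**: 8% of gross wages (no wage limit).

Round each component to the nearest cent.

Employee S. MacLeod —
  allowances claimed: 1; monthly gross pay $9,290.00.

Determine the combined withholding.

$1,631.75

Territorial Income Tax: taxable = $9,290.00 − 1×$440.00 = $8,850.00
  $880.00 + 17.1% × ($8,850.00 − $8,800.00) = $880.00 + 17.1% × $50.00 = $888.55
Health Levy: 8% × $9,290.00 = $743.20
Total: $888.55 + $743.20 = $1,631.75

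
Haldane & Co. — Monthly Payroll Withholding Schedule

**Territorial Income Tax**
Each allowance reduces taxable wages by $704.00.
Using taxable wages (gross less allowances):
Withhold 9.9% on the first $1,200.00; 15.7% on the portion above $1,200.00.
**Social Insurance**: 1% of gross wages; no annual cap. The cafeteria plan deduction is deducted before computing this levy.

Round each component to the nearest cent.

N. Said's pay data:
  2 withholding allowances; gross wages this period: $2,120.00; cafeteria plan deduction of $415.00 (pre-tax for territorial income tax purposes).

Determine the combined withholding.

$46.45

Territorial Income Tax: taxable = $2,120.00 − $415.00 − 2×$704.00 = $297.00
  9.9% × $297.00 = $29.40
Social Insurance: 1% × $1,705.00 = $17.05
Total: $29.40 + $17.05 = $46.45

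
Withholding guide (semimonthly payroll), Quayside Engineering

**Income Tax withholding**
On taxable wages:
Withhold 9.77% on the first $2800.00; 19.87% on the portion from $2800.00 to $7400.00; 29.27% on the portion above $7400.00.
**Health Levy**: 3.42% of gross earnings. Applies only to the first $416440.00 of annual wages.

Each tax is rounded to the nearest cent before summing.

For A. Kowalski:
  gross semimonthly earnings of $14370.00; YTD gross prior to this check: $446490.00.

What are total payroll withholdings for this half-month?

Income Tax: taxable = $14370.00
  $1187.58 + 29.27% × ($14370.00 − $7400.00) = $1187.58 + 29.27% × $6970.00 = $3227.70
Health Levy: YTD $446490.00 ≥ cap $416440.00 → $0.00
Total: $3227.70 + $0.00 = $3227.70

$3227.70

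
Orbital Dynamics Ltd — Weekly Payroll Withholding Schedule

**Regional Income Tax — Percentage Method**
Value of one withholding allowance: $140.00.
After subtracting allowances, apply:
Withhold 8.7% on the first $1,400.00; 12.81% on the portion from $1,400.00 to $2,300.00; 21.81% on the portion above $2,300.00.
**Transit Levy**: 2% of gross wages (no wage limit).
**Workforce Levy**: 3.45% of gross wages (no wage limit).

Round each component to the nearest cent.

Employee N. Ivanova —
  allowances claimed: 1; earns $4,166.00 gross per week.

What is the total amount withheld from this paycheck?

Regional Income Tax: taxable = $4,166.00 − 1×$140.00 = $4,026.00
  $237.09 + 21.81% × ($4,026.00 − $2,300.00) = $237.09 + 21.81% × $1,726.00 = $613.53
Transit Levy: 2% × $4,166.00 = $83.32
Workforce Levy: 3.45% × $4,166.00 = $143.73
Total: $613.53 + $83.32 + $143.73 = $840.58

$840.58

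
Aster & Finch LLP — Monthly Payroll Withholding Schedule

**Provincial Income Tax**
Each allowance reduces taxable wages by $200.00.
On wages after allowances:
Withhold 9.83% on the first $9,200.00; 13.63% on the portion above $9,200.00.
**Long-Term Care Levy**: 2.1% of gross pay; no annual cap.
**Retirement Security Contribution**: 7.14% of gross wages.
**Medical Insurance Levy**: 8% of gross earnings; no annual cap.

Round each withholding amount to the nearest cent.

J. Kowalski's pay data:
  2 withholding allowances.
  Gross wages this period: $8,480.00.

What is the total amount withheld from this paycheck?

Provincial Income Tax: taxable = $8,480.00 − 2×$200.00 = $8,080.00
  9.83% × $8,080.00 = $794.26
Long-Term Care Levy: 2.1% × $8,480.00 = $178.08
Retirement Security Contribution: 7.14% × $8,480.00 = $605.47
Medical Insurance Levy: 8% × $8,480.00 = $678.40
Total: $794.26 + $178.08 + $605.47 + $678.40 = $2,256.21

$2,256.21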